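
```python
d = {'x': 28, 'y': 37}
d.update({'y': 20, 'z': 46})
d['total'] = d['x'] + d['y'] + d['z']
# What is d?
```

After line 1: d = {'x': 28, 'y': 37}
After line 2 (y overwritten, z added): d = {'x': 28, 'y': 20, 'z': 46}
After line 3 (total = 28 + 20 + 46 = 94): d = {'x': 28, 'y': 20, 'z': 46, 'total': 94}

{'x': 28, 'y': 20, 'z': 46, 'total': 94}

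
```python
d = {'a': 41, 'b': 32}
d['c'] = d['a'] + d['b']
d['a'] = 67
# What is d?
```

After line 1: d = {'a': 41, 'b': 32}
After line 2 (d['c'] = 41 + 32): d = {'a': 41, 'b': 32, 'c': 73}
After line 3: d = {'a': 67, 'b': 32, 'c': 73}

{'a': 67, 'b': 32, 'c': 73}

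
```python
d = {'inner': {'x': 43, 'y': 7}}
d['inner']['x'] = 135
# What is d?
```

After line 1: d = {'inner': {'x': 43, 'y': 7}}
After line 2 (inner x overwritten): d = {'inner': {'x': 135, 'y': 7}}

{'inner': {'x': 135, 'y': 7}}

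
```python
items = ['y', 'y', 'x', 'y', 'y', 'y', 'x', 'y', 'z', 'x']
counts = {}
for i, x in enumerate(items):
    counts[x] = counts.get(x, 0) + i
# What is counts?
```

Initial: counts = {}, items = ['y', 'y', 'x', 'y', 'y', 'y', 'x', 'y', 'z', 'x']
i=0, x='y': counts = {'y': 0}
i=1, x='y': counts = {'y': 1}
i=2, x='x': counts = {'y': 1, 'x': 2}
i=3, x='y': counts = {'y': 4, 'x': 2}
i=4, x='y': counts = {'y': 8, 'x': 2}
i=5, x='y': counts = {'y': 13, 'x': 2}
i=6, x='x': counts = {'y': 13, 'x': 8}
i=7, x='y': counts = {'y': 20, 'x': 8}
i=8, x='z': counts = {'y': 20, 'x': 8, 'z': 8}
i=9, x='x': counts = {'y': 20, 'x': 17, 'z': 8}

{'y': 20, 'x': 17, 'z': 8}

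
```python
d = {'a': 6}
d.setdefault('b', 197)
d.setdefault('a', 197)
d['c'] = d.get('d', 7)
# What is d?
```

After line 1: d = {'a': 6}
After line 2 (setdefault adds 'b'=197): d = {'a': 6, 'b': 197}
After line 3 (setdefault 'a' no-op, already exists): d = {'a': 6, 'b': 197}
After line 4 (get('d', 7) returns default since 'd' not in d): d = {'a': 6, 'b': 197, 'c': 7}

{'a': 6, 'b': 197, 'c': 7}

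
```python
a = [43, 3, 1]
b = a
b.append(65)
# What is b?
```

After line 1: a = [43, 3, 1]
After line 2 (b = a is an alias, same object): a = [43, 3, 1], b = [43, 3, 1]
After line 3 (b.append mutates the shared list): a = [43, 3, 1, 65], b = [43, 3, 1, 65]

[43, 3, 1, 65]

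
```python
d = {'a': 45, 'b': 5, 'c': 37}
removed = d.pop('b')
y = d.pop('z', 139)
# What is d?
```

After line 1: d = {'a': 45, 'b': 5, 'c': 37}
After line 2 (pop 'b' returns 5): d = {'a': 45, 'c': 37}, removed = 5
After line 3 (pop 'z' missing, returns default 139): d = {'a': 45, 'c': 37}, y = 139

{'a': 45, 'c': 37}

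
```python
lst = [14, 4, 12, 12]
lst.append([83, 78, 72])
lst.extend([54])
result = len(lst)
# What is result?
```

After line 1: lst = [14, 4, 12, 12]
After line 2 (append adds [83, 78, 72] as single element): lst = [14, 4, 12, 12, [83, 78, 72]]
After line 3 (extend unpacks [54], adds 54): lst = [14, 4, 12, 12, [83, 78, 72], 54]
After line 4: result = len(lst) = 6

6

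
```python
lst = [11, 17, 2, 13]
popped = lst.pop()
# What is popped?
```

13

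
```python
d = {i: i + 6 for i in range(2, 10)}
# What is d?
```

{2: 8, 3: 9, 4: 10, 5: 11, 6: 12, 7: 13, 8: 14, 9: 15}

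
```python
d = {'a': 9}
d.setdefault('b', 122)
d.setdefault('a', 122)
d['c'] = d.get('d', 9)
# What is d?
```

After line 1: d = {'a': 9}
After line 2 (setdefault adds 'b'=122): d = {'a': 9, 'b': 122}
After line 3 (setdefault 'a' no-op, already exists): d = {'a': 9, 'b': 122}
After line 4 (get('d', 9) returns default since 'd' not in d): d = {'a': 9, 'b': 122, 'c': 9}

{'a': 9, 'b': 122, 'c': 9}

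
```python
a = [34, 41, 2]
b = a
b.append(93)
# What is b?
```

After line 1: a = [34, 41, 2]
After line 2 (b = a is an alias, same object): a = [34, 41, 2], b = [34, 41, 2]
After line 3 (b.append mutates the shared list): a = [34, 41, 2, 93], b = [34, 41, 2, 93]

[34, 41, 2, 93]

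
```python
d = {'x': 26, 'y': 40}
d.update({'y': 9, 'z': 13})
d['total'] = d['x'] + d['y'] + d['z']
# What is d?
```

After line 1: d = {'x': 26, 'y': 40}
After line 2 (y overwritten, z added): d = {'x': 26, 'y': 9, 'z': 13}
After line 3 (total = 26 + 9 + 13 = 48): d = {'x': 26, 'y': 9, 'z': 13, 'total': 48}

{'x': 26, 'y': 9, 'z': 13, 'total': 48}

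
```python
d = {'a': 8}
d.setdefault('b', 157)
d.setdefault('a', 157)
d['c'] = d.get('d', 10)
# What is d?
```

After line 1: d = {'a': 8}
After line 2 (setdefault adds 'b'=157): d = {'a': 8, 'b': 157}
After line 3 (setdefault 'a' no-op, already exists): d = {'a': 8, 'b': 157}
After line 4 (get('d', 10) returns default since 'd' not in d): d = {'a': 8, 'b': 157, 'c': 10}

{'a': 8, 'b': 157, 'c': 10}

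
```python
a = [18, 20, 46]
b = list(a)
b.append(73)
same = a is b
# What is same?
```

After line 1: a = [18, 20, 46]
After line 2 (b = list(a) is a shallow copy, new object): a = [18, 20, 46], b = [18, 20, 46]
After line 3 (append only mutates b): a = [18, 20, 46], b = [18, 20, 46, 73]
After line 4 (same = a is b; different objects -> False): same = False

False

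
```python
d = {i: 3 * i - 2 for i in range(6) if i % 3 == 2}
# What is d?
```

{2: 4, 5: 13}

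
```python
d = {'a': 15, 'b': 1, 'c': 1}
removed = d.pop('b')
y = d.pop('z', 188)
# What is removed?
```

After line 1: d = {'a': 15, 'b': 1, 'c': 1}
After line 2 (pop 'b' returns 1): d = {'a': 15, 'c': 1}, removed = 1
After line 3 (pop 'z' missing, returns default 188): d = {'a': 15, 'c': 1}, y = 188

1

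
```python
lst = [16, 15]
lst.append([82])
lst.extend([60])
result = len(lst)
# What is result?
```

After line 1: lst = [16, 15]
After line 2 (append adds [82] as single element): lst = [16, 15, [82]]
After line 3 (extend unpacks [60], adds 60): lst = [16, 15, [82], 60]
After line 4: result = len(lst) = 4

4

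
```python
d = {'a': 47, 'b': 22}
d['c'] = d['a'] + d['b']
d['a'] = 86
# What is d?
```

After line 1: d = {'a': 47, 'b': 22}
After line 2 (d['c'] = 47 + 22): d = {'a': 47, 'b': 22, 'c': 69}
After line 3: d = {'a': 86, 'b': 22, 'c': 69}

{'a': 86, 'b': 22, 'c': 69}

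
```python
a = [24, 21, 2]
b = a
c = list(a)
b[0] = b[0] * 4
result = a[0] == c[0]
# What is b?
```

After line 1: a = [24, 21, 2]
After line 2 (b = a, alias): a = [24, 21, 2], b = [24, 21, 2]
After line 3 (c = list(a) is a copy, new object): c = [24, 21, 2]
After line 4 (b[0] = 24 * 4 = 96; mutates shared a/b): a = b = [96, 21, 2], c = [24, 21, 2]
After line 5 (a[0] = 96, c[0] = 24; result = False)

[96, 21, 2]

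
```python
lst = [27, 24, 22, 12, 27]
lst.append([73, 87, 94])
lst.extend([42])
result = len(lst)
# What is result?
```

After line 1: lst = [27, 24, 22, 12, 27]
After line 2 (append adds [73, 87, 94] as single element): lst = [27, 24, 22, 12, 27, [73, 87, 94]]
After line 3 (extend unpacks [42], adds 42): lst = [27, 24, 22, 12, 27, [73, 87, 94], 42]
After line 4: result = len(lst) = 7

7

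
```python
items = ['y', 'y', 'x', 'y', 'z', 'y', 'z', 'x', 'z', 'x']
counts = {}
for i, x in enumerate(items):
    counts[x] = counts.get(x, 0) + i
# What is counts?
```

Initial: counts = {}, items = ['y', 'y', 'x', 'y', 'z', 'y', 'z', 'x', 'z', 'x']
i=0, x='y': counts = {'y': 0}
i=1, x='y': counts = {'y': 1}
i=2, x='x': counts = {'y': 1, 'x': 2}
i=3, x='y': counts = {'y': 4, 'x': 2}
i=4, x='z': counts = {'y': 4, 'x': 2, 'z': 4}
i=5, x='y': counts = {'y': 9, 'x': 2, 'z': 4}
i=6, x='z': counts = {'y': 9, 'x': 2, 'z': 10}
i=7, x='x': counts = {'y': 9, 'x': 9, 'z': 10}
i=8, x='z': counts = {'y': 9, 'x': 9, 'z': 18}
i=9, x='x': counts = {'y': 9, 'x': 18, 'z': 18}

{'y': 9, 'x': 18, 'z': 18}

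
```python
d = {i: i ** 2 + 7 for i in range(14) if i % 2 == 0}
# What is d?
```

{0: 7, 2: 11, 4: 23, 6: 43, 8: 71, 10: 107, 12: 151}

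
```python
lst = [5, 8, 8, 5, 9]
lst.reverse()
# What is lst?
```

[9, 5, 8, 8, 5]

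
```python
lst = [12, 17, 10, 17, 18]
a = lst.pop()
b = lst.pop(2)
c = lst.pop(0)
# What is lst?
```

After line 1: lst = [12, 17, 10, 17, 18]
After line 2 (pop() -> a = 18): lst = [12, 17, 10, 17]
After line 3 (pop(2) -> b = 10): lst = [12, 17, 17]
After line 4 (pop(0) -> c = 12): lst = [17, 17]

[17, 17]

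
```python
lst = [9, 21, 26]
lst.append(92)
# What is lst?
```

[9, 21, 26, 92]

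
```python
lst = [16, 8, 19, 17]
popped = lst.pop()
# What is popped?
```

17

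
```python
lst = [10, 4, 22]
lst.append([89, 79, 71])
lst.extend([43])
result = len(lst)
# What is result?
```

After line 1: lst = [10, 4, 22]
After line 2 (append adds [89, 79, 71] as single element): lst = [10, 4, 22, [89, 79, 71]]
After line 3 (extend unpacks [43], adds 43): lst = [10, 4, 22, [89, 79, 71], 43]
After line 4: result = len(lst) = 5

5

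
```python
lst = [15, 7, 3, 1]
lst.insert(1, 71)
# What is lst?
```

[15, 71, 7, 3, 1]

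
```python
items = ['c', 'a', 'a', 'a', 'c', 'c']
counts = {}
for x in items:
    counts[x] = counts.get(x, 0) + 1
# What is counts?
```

Initial: counts = {}, items = ['c', 'a', 'a', 'a', 'c', 'c']
See 'c': counts = {'c': 1}
See 'a': counts = {'c': 1, 'a': 1}
See 'a': counts = {'c': 1, 'a': 2}
See 'a': counts = {'c': 1, 'a': 3}
See 'c': counts = {'c': 2, 'a': 3}
See 'c': counts = {'c': 3, 'a': 3}

{'c': 3, 'a': 3}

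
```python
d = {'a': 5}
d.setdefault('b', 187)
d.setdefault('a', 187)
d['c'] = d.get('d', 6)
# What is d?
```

After line 1: d = {'a': 5}
After line 2 (setdefault adds 'b'=187): d = {'a': 5, 'b': 187}
After line 3 (setdefault 'a' no-op, already exists): d = {'a': 5, 'b': 187}
After line 4 (get('d', 6) returns default since 'd' not in d): d = {'a': 5, 'b': 187, 'c': 6}

{'a': 5, 'b': 187, 'c': 6}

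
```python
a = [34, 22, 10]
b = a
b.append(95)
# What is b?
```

After line 1: a = [34, 22, 10]
After line 2 (b = a is an alias, same object): a = [34, 22, 10], b = [34, 22, 10]
After line 3 (b.append mutates the shared list): a = [34, 22, 10, 95], b = [34, 22, 10, 95]

[34, 22, 10, 95]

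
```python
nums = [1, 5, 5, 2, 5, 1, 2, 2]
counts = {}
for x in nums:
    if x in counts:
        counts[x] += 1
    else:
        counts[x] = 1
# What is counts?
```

Initial: counts = {}, nums = [1, 5, 5, 2, 5, 1, 2, 2]
See 1: counts = {1: 1}
See 5: counts = {1: 1, 5: 1}
See 5: counts = {1: 1, 5: 2}
See 2: counts = {1: 1, 5: 2, 2: 1}
See 5: counts = {1: 1, 5: 3, 2: 1}
See 1: counts = {1: 2, 5: 3, 2: 1}
See 2: counts = {1: 2, 5: 3, 2: 2}
See 2: counts = {1: 2, 5: 3, 2: 3}

{1: 2, 5: 3, 2: 3}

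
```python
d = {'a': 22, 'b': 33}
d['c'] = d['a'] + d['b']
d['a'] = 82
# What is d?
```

After line 1: d = {'a': 22, 'b': 33}
After line 2 (d['c'] = 22 + 33): d = {'a': 22, 'b': 33, 'c': 55}
After line 3: d = {'a': 82, 'b': 33, 'c': 55}

{'a': 82, 'b': 33, 'c': 55}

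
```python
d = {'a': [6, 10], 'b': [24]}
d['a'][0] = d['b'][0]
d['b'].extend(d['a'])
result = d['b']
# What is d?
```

After line 1: d = {'a': [6, 10], 'b': [24]}
After line 2 (a[0] = b[0] = 24): d = {'a': [24, 10], 'b': [24]}
After line 3 (b.extend(a) appends [24, 10]): d = {'a': [24, 10], 'b': [24, 24, 10]}
After line 4: result = d['b'] = [24, 24, 10]

{'a': [24, 10], 'b': [24, 24, 10]}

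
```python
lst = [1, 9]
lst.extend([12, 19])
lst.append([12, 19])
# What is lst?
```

After line 1: lst = [1, 9]
After line 2 (extend unpacks [12, 19]): lst = [1, 9, 12, 19]
After line 3 (append adds [12, 19] as single element): lst = [1, 9, 12, 19, [12, 19]]

[1, 9, 12, 19, [12, 19]]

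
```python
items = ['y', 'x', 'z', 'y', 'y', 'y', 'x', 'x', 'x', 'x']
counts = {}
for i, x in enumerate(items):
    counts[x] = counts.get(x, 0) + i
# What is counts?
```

Initial: counts = {}, items = ['y', 'x', 'z', 'y', 'y', 'y', 'x', 'x', 'x', 'x']
i=0, x='y': counts = {'y': 0}
i=1, x='x': counts = {'y': 0, 'x': 1}
i=2, x='z': counts = {'y': 0, 'x': 1, 'z': 2}
i=3, x='y': counts = {'y': 3, 'x': 1, 'z': 2}
i=4, x='y': counts = {'y': 7, 'x': 1, 'z': 2}
i=5, x='y': counts = {'y': 12, 'x': 1, 'z': 2}
i=6, x='x': counts = {'y': 12, 'x': 7, 'z': 2}
i=7, x='x': counts = {'y': 12, 'x': 14, 'z': 2}
i=8, x='x': counts = {'y': 12, 'x': 22, 'z': 2}
i=9, x='x': counts = {'y': 12, 'x': 31, 'z': 2}

{'y': 12, 'x': 31, 'z': 2}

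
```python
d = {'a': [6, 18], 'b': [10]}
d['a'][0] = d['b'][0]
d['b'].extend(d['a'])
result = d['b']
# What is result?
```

After line 1: d = {'a': [6, 18], 'b': [10]}
After line 2 (a[0] = b[0] = 10): d = {'a': [10, 18], 'b': [10]}
After line 3 (b.extend(a) appends [10, 18]): d = {'a': [10, 18], 'b': [10, 10, 18]}
After line 4: result = d['b'] = [10, 10, 18]

[10, 10, 18]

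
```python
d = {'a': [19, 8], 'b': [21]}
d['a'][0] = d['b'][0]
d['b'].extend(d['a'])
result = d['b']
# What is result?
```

After line 1: d = {'a': [19, 8], 'b': [21]}
After line 2 (a[0] = b[0] = 21): d = {'a': [21, 8], 'b': [21]}
After line 3 (b.extend(a) appends [21, 8]): d = {'a': [21, 8], 'b': [21, 21, 8]}
After line 4: result = d['b'] = [21, 21, 8]

[21, 21, 8]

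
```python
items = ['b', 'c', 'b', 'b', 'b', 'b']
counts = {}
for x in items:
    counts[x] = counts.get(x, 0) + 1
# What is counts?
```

Initial: counts = {}, items = ['b', 'c', 'b', 'b', 'b', 'b']
See 'b': counts = {'b': 1}
See 'c': counts = {'b': 1, 'c': 1}
See 'b': counts = {'b': 2, 'c': 1}
See 'b': counts = {'b': 3, 'c': 1}
See 'b': counts = {'b': 4, 'c': 1}
See 'b': counts = {'b': 5, 'c': 1}

{'b': 5, 'c': 1}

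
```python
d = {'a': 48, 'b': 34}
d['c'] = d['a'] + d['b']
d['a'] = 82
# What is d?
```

After line 1: d = {'a': 48, 'b': 34}
After line 2 (d['c'] = 48 + 34): d = {'a': 48, 'b': 34, 'c': 82}
After line 3: d = {'a': 82, 'b': 34, 'c': 82}

{'a': 82, 'b': 34, 'c': 82}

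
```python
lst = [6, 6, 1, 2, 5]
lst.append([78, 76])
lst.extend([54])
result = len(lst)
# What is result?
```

After line 1: lst = [6, 6, 1, 2, 5]
After line 2 (append adds [78, 76] as single element): lst = [6, 6, 1, 2, 5, [78, 76]]
After line 3 (extend unpacks [54], adds 54): lst = [6, 6, 1, 2, 5, [78, 76], 54]
After line 4: result = len(lst) = 7

7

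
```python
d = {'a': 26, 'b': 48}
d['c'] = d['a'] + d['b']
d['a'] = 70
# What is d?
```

After line 1: d = {'a': 26, 'b': 48}
After line 2 (d['c'] = 26 + 48): d = {'a': 26, 'b': 48, 'c': 74}
After line 3: d = {'a': 70, 'b': 48, 'c': 74}

{'a': 70, 'b': 48, 'c': 74}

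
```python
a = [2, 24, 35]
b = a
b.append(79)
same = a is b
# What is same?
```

After line 1: a = [2, 24, 35]
After line 2 (b = a is an alias, same object): a = [2, 24, 35], b = [2, 24, 35]
After line 3 (b.append mutates the shared list): a = [2, 24, 35, 79], b = [2, 24, 35, 79]
After line 4 (same = a is b; same object -> True): same = True

True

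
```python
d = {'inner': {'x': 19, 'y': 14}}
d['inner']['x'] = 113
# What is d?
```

After line 1: d = {'inner': {'x': 19, 'y': 14}}
After line 2 (inner x overwritten): d = {'inner': {'x': 113, 'y': 14}}

{'inner': {'x': 113, 'y': 14}}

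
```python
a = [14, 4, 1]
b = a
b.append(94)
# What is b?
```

After line 1: a = [14, 4, 1]
After line 2 (b = a is an alias, same object): a = [14, 4, 1], b = [14, 4, 1]
After line 3 (b.append mutates the shared list): a = [14, 4, 1, 94], b = [14, 4, 1, 94]

[14, 4, 1, 94]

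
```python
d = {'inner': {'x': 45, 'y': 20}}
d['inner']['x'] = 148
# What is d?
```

After line 1: d = {'inner': {'x': 45, 'y': 20}}
After line 2 (inner x overwritten): d = {'inner': {'x': 148, 'y': 20}}

{'inner': {'x': 148, 'y': 20}}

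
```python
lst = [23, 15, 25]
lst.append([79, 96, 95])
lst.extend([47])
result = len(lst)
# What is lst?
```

After line 1: lst = [23, 15, 25]
After line 2 (append adds [79, 96, 95] as single element): lst = [23, 15, 25, [79, 96, 95]]
After line 3 (extend unpacks [47], adds 47): lst = [23, 15, 25, [79, 96, 95], 47]
After line 4: result = len(lst) = 5

[23, 15, 25, [79, 96, 95], 47]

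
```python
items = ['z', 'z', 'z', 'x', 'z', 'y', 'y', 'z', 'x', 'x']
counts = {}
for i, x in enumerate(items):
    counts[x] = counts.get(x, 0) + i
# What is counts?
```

Initial: counts = {}, items = ['z', 'z', 'z', 'x', 'z', 'y', 'y', 'z', 'x', 'x']
i=0, x='z': counts = {'z': 0}
i=1, x='z': counts = {'z': 1}
i=2, x='z': counts = {'z': 3}
i=3, x='x': counts = {'z': 3, 'x': 3}
i=4, x='z': counts = {'z': 7, 'x': 3}
i=5, x='y': counts = {'z': 7, 'x': 3, 'y': 5}
i=6, x='y': counts = {'z': 7, 'x': 3, 'y': 11}
i=7, x='z': counts = {'z': 14, 'x': 3, 'y': 11}
i=8, x='x': counts = {'z': 14, 'x': 11, 'y': 11}
i=9, x='x': counts = {'z': 14, 'x': 20, 'y': 11}

{'z': 14, 'x': 20, 'y': 11}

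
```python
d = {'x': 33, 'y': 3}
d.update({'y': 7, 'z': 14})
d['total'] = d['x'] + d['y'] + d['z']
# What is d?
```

After line 1: d = {'x': 33, 'y': 3}
After line 2 (y overwritten, z added): d = {'x': 33, 'y': 7, 'z': 14}
After line 3 (total = 33 + 7 + 14 = 54): d = {'x': 33, 'y': 7, 'z': 14, 'total': 54}

{'x': 33, 'y': 7, 'z': 14, 'total': 54}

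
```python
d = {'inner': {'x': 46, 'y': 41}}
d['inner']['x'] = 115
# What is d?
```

After line 1: d = {'inner': {'x': 46, 'y': 41}}
After line 2 (inner x overwritten): d = {'inner': {'x': 115, 'y': 41}}

{'inner': {'x': 115, 'y': 41}}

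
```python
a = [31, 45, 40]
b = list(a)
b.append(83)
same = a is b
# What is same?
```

After line 1: a = [31, 45, 40]
After line 2 (b = list(a) is a shallow copy, new object): a = [31, 45, 40], b = [31, 45, 40]
After line 3 (append only mutates b): a = [31, 45, 40], b = [31, 45, 40, 83]
After line 4 (same = a is b; different objects -> False): same = False

False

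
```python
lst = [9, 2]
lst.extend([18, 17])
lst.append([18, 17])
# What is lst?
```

After line 1: lst = [9, 2]
After line 2 (extend unpacks [18, 17]): lst = [9, 2, 18, 17]
After line 3 (append adds [18, 17] as single element): lst = [9, 2, 18, 17, [18, 17]]

[9, 2, 18, 17, [18, 17]]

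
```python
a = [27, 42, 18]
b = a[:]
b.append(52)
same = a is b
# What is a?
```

After line 1: a = [27, 42, 18]
After line 2 (b = a[:] is a shallow copy, new object): a = [27, 42, 18], b = [27, 42, 18]
After line 3 (append only mutates b): a = [27, 42, 18], b = [27, 42, 18, 52]
After line 4 (same = a is b; different objects -> False): same = False

[27, 42, 18]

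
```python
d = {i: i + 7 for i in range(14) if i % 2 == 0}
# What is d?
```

{0: 7, 2: 9, 4: 11, 6: 13, 8: 15, 10: 17, 12: 19}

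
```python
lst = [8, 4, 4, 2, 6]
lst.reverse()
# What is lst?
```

[6, 2, 4, 4, 8]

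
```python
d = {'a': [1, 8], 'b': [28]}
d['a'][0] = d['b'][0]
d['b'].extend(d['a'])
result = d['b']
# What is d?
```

After line 1: d = {'a': [1, 8], 'b': [28]}
After line 2 (a[0] = b[0] = 28): d = {'a': [28, 8], 'b': [28]}
After line 3 (b.extend(a) appends [28, 8]): d = {'a': [28, 8], 'b': [28, 28, 8]}
After line 4: result = d['b'] = [28, 28, 8]

{'a': [28, 8], 'b': [28, 28, 8]}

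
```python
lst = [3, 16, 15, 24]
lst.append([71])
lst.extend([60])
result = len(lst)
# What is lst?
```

After line 1: lst = [3, 16, 15, 24]
After line 2 (append adds [71] as single element): lst = [3, 16, 15, 24, [71]]
After line 3 (extend unpacks [60], adds 60): lst = [3, 16, 15, 24, [71], 60]
After line 4: result = len(lst) = 6

[3, 16, 15, 24, [71], 60]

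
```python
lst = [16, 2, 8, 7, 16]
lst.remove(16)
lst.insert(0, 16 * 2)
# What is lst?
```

After line 1: lst = [16, 2, 8, 7, 16]
After line 2 (remove first 16): lst = [2, 8, 7, 16]
After line 3 (insert 32 at index 0): lst = [32, 2, 8, 7, 16]

[32, 2, 8, 7, 16]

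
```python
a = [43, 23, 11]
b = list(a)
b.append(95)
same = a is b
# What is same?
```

After line 1: a = [43, 23, 11]
After line 2 (b = list(a) is a shallow copy, new object): a = [43, 23, 11], b = [43, 23, 11]
After line 3 (append only mutates b): a = [43, 23, 11], b = [43, 23, 11, 95]
After line 4 (same = a is b; different objects -> False): same = False

False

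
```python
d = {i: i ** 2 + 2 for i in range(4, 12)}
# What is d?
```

{4: 18, 5: 27, 6: 38, 7: 51, 8: 66, 9: 83, 10: 102, 11: 123}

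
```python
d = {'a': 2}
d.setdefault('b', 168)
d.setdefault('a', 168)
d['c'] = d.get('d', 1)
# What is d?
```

After line 1: d = {'a': 2}
After line 2 (setdefault adds 'b'=168): d = {'a': 2, 'b': 168}
After line 3 (setdefault 'a' no-op, already exists): d = {'a': 2, 'b': 168}
After line 4 (get('d', 1) returns default since 'd' not in d): d = {'a': 2, 'b': 168, 'c': 1}

{'a': 2, 'b': 168, 'c': 1}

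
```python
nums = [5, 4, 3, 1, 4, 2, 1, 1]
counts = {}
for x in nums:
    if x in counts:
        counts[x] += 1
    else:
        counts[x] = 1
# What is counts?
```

Initial: counts = {}, nums = [5, 4, 3, 1, 4, 2, 1, 1]
See 5: counts = {5: 1}
See 4: counts = {5: 1, 4: 1}
See 3: counts = {5: 1, 4: 1, 3: 1}
See 1: counts = {5: 1, 4: 1, 3: 1, 1: 1}
See 4: counts = {5: 1, 4: 2, 3: 1, 1: 1}
See 2: counts = {5: 1, 4: 2, 3: 1, 1: 1, 2: 1}
See 1: counts = {5: 1, 4: 2, 3: 1, 1: 2, 2: 1}
See 1: counts = {5: 1, 4: 2, 3: 1, 1: 3, 2: 1}

{5: 1, 4: 2, 3: 1, 1: 3, 2: 1}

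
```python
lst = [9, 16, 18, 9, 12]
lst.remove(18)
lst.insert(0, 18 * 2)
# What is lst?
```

After line 1: lst = [9, 16, 18, 9, 12]
After line 2 (remove first 18): lst = [9, 16, 9, 12]
After line 3 (insert 36 at index 0): lst = [36, 9, 16, 9, 12]

[36, 9, 16, 9, 12]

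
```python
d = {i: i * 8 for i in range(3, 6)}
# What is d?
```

{3: 24, 4: 32, 5: 40}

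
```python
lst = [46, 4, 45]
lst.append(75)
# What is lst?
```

[46, 4, 45, 75]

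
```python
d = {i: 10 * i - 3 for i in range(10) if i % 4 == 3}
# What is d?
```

{3: 27, 7: 67}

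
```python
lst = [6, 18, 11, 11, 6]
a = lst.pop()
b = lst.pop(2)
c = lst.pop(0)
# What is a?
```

After line 1: lst = [6, 18, 11, 11, 6]
After line 2 (pop() -> a = 6): lst = [6, 18, 11, 11]
After line 3 (pop(2) -> b = 11): lst = [6, 18, 11]
After line 4 (pop(0) -> c = 6): lst = [18, 11]

6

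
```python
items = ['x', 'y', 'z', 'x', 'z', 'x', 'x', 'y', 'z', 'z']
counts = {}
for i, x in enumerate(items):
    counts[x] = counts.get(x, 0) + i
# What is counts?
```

Initial: counts = {}, items = ['x', 'y', 'z', 'x', 'z', 'x', 'x', 'y', 'z', 'z']
i=0, x='x': counts = {'x': 0}
i=1, x='y': counts = {'x': 0, 'y': 1}
i=2, x='z': counts = {'x': 0, 'y': 1, 'z': 2}
i=3, x='x': counts = {'x': 3, 'y': 1, 'z': 2}
i=4, x='z': counts = {'x': 3, 'y': 1, 'z': 6}
i=5, x='x': counts = {'x': 8, 'y': 1, 'z': 6}
i=6, x='x': counts = {'x': 14, 'y': 1, 'z': 6}
i=7, x='y': counts = {'x': 14, 'y': 8, 'z': 6}
i=8, x='z': counts = {'x': 14, 'y': 8, 'z': 14}
i=9, x='z': counts = {'x': 14, 'y': 8, 'z': 23}

{'x': 14, 'y': 8, 'z': 23}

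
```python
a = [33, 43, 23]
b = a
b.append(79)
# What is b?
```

After line 1: a = [33, 43, 23]
After line 2 (b = a is an alias, same object): a = [33, 43, 23], b = [33, 43, 23]
After line 3 (b.append mutates the shared list): a = [33, 43, 23, 79], b = [33, 43, 23, 79]

[33, 43, 23, 79]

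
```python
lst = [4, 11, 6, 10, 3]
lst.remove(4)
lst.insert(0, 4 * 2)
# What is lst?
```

After line 1: lst = [4, 11, 6, 10, 3]
After line 2 (remove first 4): lst = [11, 6, 10, 3]
After line 3 (insert 8 at index 0): lst = [8, 11, 6, 10, 3]

[8, 11, 6, 10, 3]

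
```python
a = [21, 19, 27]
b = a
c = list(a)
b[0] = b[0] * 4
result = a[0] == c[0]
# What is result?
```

After line 1: a = [21, 19, 27]
After line 2 (b = a, alias): a = [21, 19, 27], b = [21, 19, 27]
After line 3 (c = list(a) is a copy, new object): c = [21, 19, 27]
After line 4 (b[0] = 21 * 4 = 84; mutates shared a/b): a = b = [84, 19, 27], c = [21, 19, 27]
After line 5 (a[0] = 84, c[0] = 21; result = False)

False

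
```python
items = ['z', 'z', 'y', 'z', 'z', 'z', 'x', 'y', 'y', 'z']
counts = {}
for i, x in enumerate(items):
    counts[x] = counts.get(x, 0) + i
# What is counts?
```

Initial: counts = {}, items = ['z', 'z', 'y', 'z', 'z', 'z', 'x', 'y', 'y', 'z']
i=0, x='z': counts = {'z': 0}
i=1, x='z': counts = {'z': 1}
i=2, x='y': counts = {'z': 1, 'y': 2}
i=3, x='z': counts = {'z': 4, 'y': 2}
i=4, x='z': counts = {'z': 8, 'y': 2}
i=5, x='z': counts = {'z': 13, 'y': 2}
i=6, x='x': counts = {'z': 13, 'y': 2, 'x': 6}
i=7, x='y': counts = {'z': 13, 'y': 9, 'x': 6}
i=8, x='y': counts = {'z': 13, 'y': 17, 'x': 6}
i=9, x='z': counts = {'z': 22, 'y': 17, 'x': 6}

{'z': 22, 'y': 17, 'x': 6}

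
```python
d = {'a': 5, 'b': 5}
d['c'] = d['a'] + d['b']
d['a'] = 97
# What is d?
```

After line 1: d = {'a': 5, 'b': 5}
After line 2 (d['c'] = 5 + 5): d = {'a': 5, 'b': 5, 'c': 10}
After line 3: d = {'a': 97, 'b': 5, 'c': 10}

{'a': 97, 'b': 5, 'c': 10}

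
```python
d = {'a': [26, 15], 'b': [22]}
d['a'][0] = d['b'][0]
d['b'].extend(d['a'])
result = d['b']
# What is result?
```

After line 1: d = {'a': [26, 15], 'b': [22]}
After line 2 (a[0] = b[0] = 22): d = {'a': [22, 15], 'b': [22]}
After line 3 (b.extend(a) appends [22, 15]): d = {'a': [22, 15], 'b': [22, 22, 15]}
After line 4: result = d['b'] = [22, 22, 15]

[22, 22, 15]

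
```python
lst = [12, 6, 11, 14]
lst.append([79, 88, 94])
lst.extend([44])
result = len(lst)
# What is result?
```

After line 1: lst = [12, 6, 11, 14]
After line 2 (append adds [79, 88, 94] as single element): lst = [12, 6, 11, 14, [79, 88, 94]]
After line 3 (extend unpacks [44], adds 44): lst = [12, 6, 11, 14, [79, 88, 94], 44]
After line 4: result = len(lst) = 6

6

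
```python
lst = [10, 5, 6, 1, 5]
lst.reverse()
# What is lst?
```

[5, 1, 6, 5, 10]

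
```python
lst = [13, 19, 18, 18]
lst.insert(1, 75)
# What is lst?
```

[13, 75, 19, 18, 18]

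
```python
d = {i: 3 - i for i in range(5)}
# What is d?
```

{0: 3, 1: 2, 2: 1, 3: 0, 4: -1}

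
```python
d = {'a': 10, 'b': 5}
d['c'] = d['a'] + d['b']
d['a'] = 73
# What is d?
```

After line 1: d = {'a': 10, 'b': 5}
After line 2 (d['c'] = 10 + 5): d = {'a': 10, 'b': 5, 'c': 15}
After line 3: d = {'a': 73, 'b': 5, 'c': 15}

{'a': 73, 'b': 5, 'c': 15}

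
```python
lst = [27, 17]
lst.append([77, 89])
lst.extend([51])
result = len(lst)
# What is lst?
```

After line 1: lst = [27, 17]
After line 2 (append adds [77, 89] as single element): lst = [27, 17, [77, 89]]
After line 3 (extend unpacks [51], adds 51): lst = [27, 17, [77, 89], 51]
After line 4: result = len(lst) = 4

[27, 17, [77, 89], 51]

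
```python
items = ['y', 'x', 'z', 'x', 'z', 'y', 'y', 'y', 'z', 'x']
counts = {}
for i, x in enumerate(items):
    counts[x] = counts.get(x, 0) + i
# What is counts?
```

Initial: counts = {}, items = ['y', 'x', 'z', 'x', 'z', 'y', 'y', 'y', 'z', 'x']
i=0, x='y': counts = {'y': 0}
i=1, x='x': counts = {'y': 0, 'x': 1}
i=2, x='z': counts = {'y': 0, 'x': 1, 'z': 2}
i=3, x='x': counts = {'y': 0, 'x': 4, 'z': 2}
i=4, x='z': counts = {'y': 0, 'x': 4, 'z': 6}
i=5, x='y': counts = {'y': 5, 'x': 4, 'z': 6}
i=6, x='y': counts = {'y': 11, 'x': 4, 'z': 6}
i=7, x='y': counts = {'y': 18, 'x': 4, 'z': 6}
i=8, x='z': counts = {'y': 18, 'x': 4, 'z': 14}
i=9, x='x': counts = {'y': 18, 'x': 13, 'z': 14}

{'y': 18, 'x': 13, 'z': 14}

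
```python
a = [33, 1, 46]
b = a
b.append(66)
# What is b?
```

After line 1: a = [33, 1, 46]
After line 2 (b = a is an alias, same object): a = [33, 1, 46], b = [33, 1, 46]
After line 3 (b.append mutates the shared list): a = [33, 1, 46, 66], b = [33, 1, 46, 66]

[33, 1, 46, 66]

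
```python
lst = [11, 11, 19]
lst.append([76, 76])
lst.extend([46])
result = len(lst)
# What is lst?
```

After line 1: lst = [11, 11, 19]
After line 2 (append adds [76, 76] as single element): lst = [11, 11, 19, [76, 76]]
After line 3 (extend unpacks [46], adds 46): lst = [11, 11, 19, [76, 76], 46]
After line 4: result = len(lst) = 5

[11, 11, 19, [76, 76], 46]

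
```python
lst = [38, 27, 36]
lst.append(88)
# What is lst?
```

[38, 27, 36, 88]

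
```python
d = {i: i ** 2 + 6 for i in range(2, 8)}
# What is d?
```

{2: 10, 3: 15, 4: 22, 5: 31, 6: 42, 7: 55}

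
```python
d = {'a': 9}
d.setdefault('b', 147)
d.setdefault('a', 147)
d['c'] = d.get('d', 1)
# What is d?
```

After line 1: d = {'a': 9}
After line 2 (setdefault adds 'b'=147): d = {'a': 9, 'b': 147}
After line 3 (setdefault 'a' no-op, already exists): d = {'a': 9, 'b': 147}
After line 4 (get('d', 1) returns default since 'd' not in d): d = {'a': 9, 'b': 147, 'c': 1}

{'a': 9, 'b': 147, 'c': 1}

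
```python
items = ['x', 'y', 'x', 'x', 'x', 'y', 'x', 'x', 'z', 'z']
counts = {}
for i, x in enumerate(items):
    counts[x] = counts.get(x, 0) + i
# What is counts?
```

Initial: counts = {}, items = ['x', 'y', 'x', 'x', 'x', 'y', 'x', 'x', 'z', 'z']
i=0, x='x': counts = {'x': 0}
i=1, x='y': counts = {'x': 0, 'y': 1}
i=2, x='x': counts = {'x': 2, 'y': 1}
i=3, x='x': counts = {'x': 5, 'y': 1}
i=4, x='x': counts = {'x': 9, 'y': 1}
i=5, x='y': counts = {'x': 9, 'y': 6}
i=6, x='x': counts = {'x': 15, 'y': 6}
i=7, x='x': counts = {'x': 22, 'y': 6}
i=8, x='z': counts = {'x': 22, 'y': 6, 'z': 8}
i=9, x='z': counts = {'x': 22, 'y': 6, 'z': 17}

{'x': 22, 'y': 6, 'z': 17}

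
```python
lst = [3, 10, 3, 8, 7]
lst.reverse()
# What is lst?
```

[7, 8, 3, 10, 3]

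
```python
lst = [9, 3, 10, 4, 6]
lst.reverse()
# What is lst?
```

[6, 4, 10, 3, 9]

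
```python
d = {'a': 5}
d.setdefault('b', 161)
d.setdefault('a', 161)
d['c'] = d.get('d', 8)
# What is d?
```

After line 1: d = {'a': 5}
After line 2 (setdefault adds 'b'=161): d = {'a': 5, 'b': 161}
After line 3 (setdefault 'a' no-op, already exists): d = {'a': 5, 'b': 161}
After line 4 (get('d', 8) returns default since 'd' not in d): d = {'a': 5, 'b': 161, 'c': 8}

{'a': 5, 'b': 161, 'c': 8}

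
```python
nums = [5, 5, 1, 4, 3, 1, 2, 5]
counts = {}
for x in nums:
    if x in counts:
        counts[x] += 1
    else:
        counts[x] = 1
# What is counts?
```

Initial: counts = {}, nums = [5, 5, 1, 4, 3, 1, 2, 5]
See 5: counts = {5: 1}
See 5: counts = {5: 2}
See 1: counts = {5: 2, 1: 1}
See 4: counts = {5: 2, 1: 1, 4: 1}
See 3: counts = {5: 2, 1: 1, 4: 1, 3: 1}
See 1: counts = {5: 2, 1: 2, 4: 1, 3: 1}
See 2: counts = {5: 2, 1: 2, 4: 1, 3: 1, 2: 1}
See 5: counts = {5: 3, 1: 2, 4: 1, 3: 1, 2: 1}

{5: 3, 1: 2, 4: 1, 3: 1, 2: 1}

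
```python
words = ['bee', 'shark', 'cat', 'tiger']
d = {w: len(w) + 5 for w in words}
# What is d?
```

{'bee': 8, 'shark': 10, 'cat': 8, 'tiger': 10}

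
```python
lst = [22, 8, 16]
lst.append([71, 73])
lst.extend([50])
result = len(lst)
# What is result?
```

After line 1: lst = [22, 8, 16]
After line 2 (append adds [71, 73] as single element): lst = [22, 8, 16, [71, 73]]
After line 3 (extend unpacks [50], adds 50): lst = [22, 8, 16, [71, 73], 50]
After line 4: result = len(lst) = 5

5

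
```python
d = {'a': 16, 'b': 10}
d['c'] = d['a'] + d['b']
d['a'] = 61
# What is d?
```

After line 1: d = {'a': 16, 'b': 10}
After line 2 (d['c'] = 16 + 10): d = {'a': 16, 'b': 10, 'c': 26}
After line 3: d = {'a': 61, 'b': 10, 'c': 26}

{'a': 61, 'b': 10, 'c': 26}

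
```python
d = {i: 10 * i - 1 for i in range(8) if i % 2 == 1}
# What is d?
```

{1: 9, 3: 29, 5: 49, 7: 69}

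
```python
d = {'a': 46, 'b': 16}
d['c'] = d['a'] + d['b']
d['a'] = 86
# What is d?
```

After line 1: d = {'a': 46, 'b': 16}
After line 2 (d['c'] = 46 + 16): d = {'a': 46, 'b': 16, 'c': 62}
After line 3: d = {'a': 86, 'b': 16, 'c': 62}

{'a': 86, 'b': 16, 'c': 62}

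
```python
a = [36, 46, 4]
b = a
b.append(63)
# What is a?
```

After line 1: a = [36, 46, 4]
After line 2 (b = a is an alias, same object): a = [36, 46, 4], b = [36, 46, 4]
After line 3 (b.append mutates the shared list): a = [36, 46, 4, 63], b = [36, 46, 4, 63]

[36, 46, 4, 63]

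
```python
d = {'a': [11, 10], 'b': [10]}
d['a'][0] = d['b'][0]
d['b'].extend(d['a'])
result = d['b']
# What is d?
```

After line 1: d = {'a': [11, 10], 'b': [10]}
After line 2 (a[0] = b[0] = 10): d = {'a': [10, 10], 'b': [10]}
After line 3 (b.extend(a) appends [10, 10]): d = {'a': [10, 10], 'b': [10, 10, 10]}
After line 4: result = d['b'] = [10, 10, 10]

{'a': [10, 10], 'b': [10, 10, 10]}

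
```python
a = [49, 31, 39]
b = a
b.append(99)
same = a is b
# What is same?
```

After line 1: a = [49, 31, 39]
After line 2 (b = a is an alias, same object): a = [49, 31, 39], b = [49, 31, 39]
After line 3 (b.append mutates the shared list): a = [49, 31, 39, 99], b = [49, 31, 39, 99]
After line 4 (same = a is b; same object -> True): same = True

True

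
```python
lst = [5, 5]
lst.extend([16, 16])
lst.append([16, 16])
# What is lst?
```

After line 1: lst = [5, 5]
After line 2 (extend unpacks [16, 16]): lst = [5, 5, 16, 16]
After line 3 (append adds [16, 16] as single element): lst = [5, 5, 16, 16, [16, 16]]

[5, 5, 16, 16, [16, 16]]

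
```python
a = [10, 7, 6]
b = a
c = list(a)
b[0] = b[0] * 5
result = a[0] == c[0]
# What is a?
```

After line 1: a = [10, 7, 6]
After line 2 (b = a, alias): a = [10, 7, 6], b = [10, 7, 6]
After line 3 (c = list(a) is a copy, new object): c = [10, 7, 6]
After line 4 (b[0] = 10 * 5 = 50; mutates shared a/b): a = b = [50, 7, 6], c = [10, 7, 6]
After line 5 (a[0] = 50, c[0] = 10; result = False)

[50, 7, 6]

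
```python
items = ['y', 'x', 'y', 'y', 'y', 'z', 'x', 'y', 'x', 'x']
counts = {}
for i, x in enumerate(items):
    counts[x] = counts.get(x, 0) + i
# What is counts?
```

Initial: counts = {}, items = ['y', 'x', 'y', 'y', 'y', 'z', 'x', 'y', 'x', 'x']
i=0, x='y': counts = {'y': 0}
i=1, x='x': counts = {'y': 0, 'x': 1}
i=2, x='y': counts = {'y': 2, 'x': 1}
i=3, x='y': counts = {'y': 5, 'x': 1}
i=4, x='y': counts = {'y': 9, 'x': 1}
i=5, x='z': counts = {'y': 9, 'x': 1, 'z': 5}
i=6, x='x': counts = {'y': 9, 'x': 7, 'z': 5}
i=7, x='y': counts = {'y': 16, 'x': 7, 'z': 5}
i=8, x='x': counts = {'y': 16, 'x': 15, 'z': 5}
i=9, x='x': counts = {'y': 16, 'x': 24, 'z': 5}

{'y': 16, 'x': 24, 'z': 5}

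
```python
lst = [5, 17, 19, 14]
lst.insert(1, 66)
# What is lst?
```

[5, 66, 17, 19, 14]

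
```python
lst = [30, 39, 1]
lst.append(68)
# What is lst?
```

[30, 39, 1, 68]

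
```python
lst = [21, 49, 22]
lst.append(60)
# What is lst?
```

[21, 49, 22, 60]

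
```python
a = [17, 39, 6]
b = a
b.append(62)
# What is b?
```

After line 1: a = [17, 39, 6]
After line 2 (b = a is an alias, same object): a = [17, 39, 6], b = [17, 39, 6]
After line 3 (b.append mutates the shared list): a = [17, 39, 6, 62], b = [17, 39, 6, 62]

[17, 39, 6, 62]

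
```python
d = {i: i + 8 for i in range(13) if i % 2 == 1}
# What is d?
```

{1: 9, 3: 11, 5: 13, 7: 15, 9: 17, 11: 19}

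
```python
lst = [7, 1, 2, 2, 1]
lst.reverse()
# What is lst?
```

[1, 2, 2, 1, 7]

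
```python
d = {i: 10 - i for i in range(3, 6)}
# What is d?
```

{3: 7, 4: 6, 5: 5}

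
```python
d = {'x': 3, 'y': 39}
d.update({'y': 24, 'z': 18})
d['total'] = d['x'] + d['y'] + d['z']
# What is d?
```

After line 1: d = {'x': 3, 'y': 39}
After line 2 (y overwritten, z added): d = {'x': 3, 'y': 24, 'z': 18}
After line 3 (total = 3 + 24 + 18 = 45): d = {'x': 3, 'y': 24, 'z': 18, 'total': 45}

{'x': 3, 'y': 24, 'z': 18, 'total': 45}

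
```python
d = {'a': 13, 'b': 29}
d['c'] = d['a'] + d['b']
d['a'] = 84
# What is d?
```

After line 1: d = {'a': 13, 'b': 29}
After line 2 (d['c'] = 13 + 29): d = {'a': 13, 'b': 29, 'c': 42}
After line 3: d = {'a': 84, 'b': 29, 'c': 42}

{'a': 84, 'b': 29, 'c': 42}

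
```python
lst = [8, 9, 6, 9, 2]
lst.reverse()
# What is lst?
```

[2, 9, 6, 9, 8]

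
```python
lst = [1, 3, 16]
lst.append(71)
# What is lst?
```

[1, 3, 16, 71]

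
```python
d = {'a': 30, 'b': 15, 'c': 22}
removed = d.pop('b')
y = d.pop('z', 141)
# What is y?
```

After line 1: d = {'a': 30, 'b': 15, 'c': 22}
After line 2 (pop 'b' returns 15): d = {'a': 30, 'c': 22}, removed = 15
After line 3 (pop 'z' missing, returns default 141): d = {'a': 30, 'c': 22}, y = 141

141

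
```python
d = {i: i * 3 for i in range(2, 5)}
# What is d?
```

{2: 6, 3: 9, 4: 12}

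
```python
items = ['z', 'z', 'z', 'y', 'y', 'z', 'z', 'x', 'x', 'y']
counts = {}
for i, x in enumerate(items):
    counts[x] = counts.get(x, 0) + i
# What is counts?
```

Initial: counts = {}, items = ['z', 'z', 'z', 'y', 'y', 'z', 'z', 'x', 'x', 'y']
i=0, x='z': counts = {'z': 0}
i=1, x='z': counts = {'z': 1}
i=2, x='z': counts = {'z': 3}
i=3, x='y': counts = {'z': 3, 'y': 3}
i=4, x='y': counts = {'z': 3, 'y': 7}
i=5, x='z': counts = {'z': 8, 'y': 7}
i=6, x='z': counts = {'z': 14, 'y': 7}
i=7, x='x': counts = {'z': 14, 'y': 7, 'x': 7}
i=8, x='x': counts = {'z': 14, 'y': 7, 'x': 15}
i=9, x='y': counts = {'z': 14, 'y': 16, 'x': 15}

{'z': 14, 'y': 16, 'x': 15}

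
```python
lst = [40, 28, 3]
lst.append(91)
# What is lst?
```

[40, 28, 3, 91]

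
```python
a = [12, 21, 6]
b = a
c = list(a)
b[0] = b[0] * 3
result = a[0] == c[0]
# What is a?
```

After line 1: a = [12, 21, 6]
After line 2 (b = a, alias): a = [12, 21, 6], b = [12, 21, 6]
After line 3 (c = list(a) is a copy, new object): c = [12, 21, 6]
After line 4 (b[0] = 12 * 3 = 36; mutates shared a/b): a = b = [36, 21, 6], c = [12, 21, 6]
After line 5 (a[0] = 36, c[0] = 12; result = False)

[36, 21, 6]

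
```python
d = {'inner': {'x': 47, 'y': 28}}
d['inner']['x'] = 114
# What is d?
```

After line 1: d = {'inner': {'x': 47, 'y': 28}}
After line 2 (inner x overwritten): d = {'inner': {'x': 114, 'y': 28}}

{'inner': {'x': 114, 'y': 28}}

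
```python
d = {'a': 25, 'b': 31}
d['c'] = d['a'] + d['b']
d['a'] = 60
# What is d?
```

After line 1: d = {'a': 25, 'b': 31}
After line 2 (d['c'] = 25 + 31): d = {'a': 25, 'b': 31, 'c': 56}
After line 3: d = {'a': 60, 'b': 31, 'c': 56}

{'a': 60, 'b': 31, 'c': 56}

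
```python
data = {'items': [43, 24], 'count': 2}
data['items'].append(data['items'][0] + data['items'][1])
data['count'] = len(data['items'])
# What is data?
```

After line 1: data = {'items': [43, 24], 'count': 2}
After line 2 (append 43 + 24 = 67): data = {'items': [43, 24, 67], 'count': 2}
After line 3 (count = len(items) = 3): data = {'items': [43, 24, 67], 'count': 3}

{'items': [43, 24, 67], 'count': 3}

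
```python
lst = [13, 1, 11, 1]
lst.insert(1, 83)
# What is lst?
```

[13, 83, 1, 11, 1]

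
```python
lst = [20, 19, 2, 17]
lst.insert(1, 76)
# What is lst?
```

[20, 76, 19, 2, 17]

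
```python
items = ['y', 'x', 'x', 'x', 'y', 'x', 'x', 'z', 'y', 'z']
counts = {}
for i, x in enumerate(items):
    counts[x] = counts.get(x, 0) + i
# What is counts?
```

Initial: counts = {}, items = ['y', 'x', 'x', 'x', 'y', 'x', 'x', 'z', 'y', 'z']
i=0, x='y': counts = {'y': 0}
i=1, x='x': counts = {'y': 0, 'x': 1}
i=2, x='x': counts = {'y': 0, 'x': 3}
i=3, x='x': counts = {'y': 0, 'x': 6}
i=4, x='y': counts = {'y': 4, 'x': 6}
i=5, x='x': counts = {'y': 4, 'x': 11}
i=6, x='x': counts = {'y': 4, 'x': 17}
i=7, x='z': counts = {'y': 4, 'x': 17, 'z': 7}
i=8, x='y': counts = {'y': 12, 'x': 17, 'z': 7}
i=9, x='z': counts = {'y': 12, 'x': 17, 'z': 16}

{'y': 12, 'x': 17, 'z': 16}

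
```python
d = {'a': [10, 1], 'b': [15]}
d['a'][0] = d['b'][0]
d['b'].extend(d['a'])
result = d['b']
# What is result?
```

After line 1: d = {'a': [10, 1], 'b': [15]}
After line 2 (a[0] = b[0] = 15): d = {'a': [15, 1], 'b': [15]}
After line 3 (b.extend(a) appends [15, 1]): d = {'a': [15, 1], 'b': [15, 15, 1]}
After line 4: result = d['b'] = [15, 15, 1]

[15, 15, 1]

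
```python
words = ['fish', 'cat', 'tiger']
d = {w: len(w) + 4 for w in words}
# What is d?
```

{'fish': 8, 'cat': 7, 'tiger': 9}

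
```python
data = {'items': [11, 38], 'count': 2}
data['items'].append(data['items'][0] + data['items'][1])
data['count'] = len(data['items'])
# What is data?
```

After line 1: data = {'items': [11, 38], 'count': 2}
After line 2 (append 11 + 38 = 49): data = {'items': [11, 38, 49], 'count': 2}
After line 3 (count = len(items) = 3): data = {'items': [11, 38, 49], 'count': 3}

{'items': [11, 38, 49], 'count': 3}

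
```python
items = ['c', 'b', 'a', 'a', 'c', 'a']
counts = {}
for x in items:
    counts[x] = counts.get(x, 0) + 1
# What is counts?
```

Initial: counts = {}, items = ['c', 'b', 'a', 'a', 'c', 'a']
See 'c': counts = {'c': 1}
See 'b': counts = {'c': 1, 'b': 1}
See 'a': counts = {'c': 1, 'b': 1, 'a': 1}
See 'a': counts = {'c': 1, 'b': 1, 'a': 2}
See 'c': counts = {'c': 2, 'b': 1, 'a': 2}
See 'a': counts = {'c': 2, 'b': 1, 'a': 3}

{'c': 2, 'b': 1, 'a': 3}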